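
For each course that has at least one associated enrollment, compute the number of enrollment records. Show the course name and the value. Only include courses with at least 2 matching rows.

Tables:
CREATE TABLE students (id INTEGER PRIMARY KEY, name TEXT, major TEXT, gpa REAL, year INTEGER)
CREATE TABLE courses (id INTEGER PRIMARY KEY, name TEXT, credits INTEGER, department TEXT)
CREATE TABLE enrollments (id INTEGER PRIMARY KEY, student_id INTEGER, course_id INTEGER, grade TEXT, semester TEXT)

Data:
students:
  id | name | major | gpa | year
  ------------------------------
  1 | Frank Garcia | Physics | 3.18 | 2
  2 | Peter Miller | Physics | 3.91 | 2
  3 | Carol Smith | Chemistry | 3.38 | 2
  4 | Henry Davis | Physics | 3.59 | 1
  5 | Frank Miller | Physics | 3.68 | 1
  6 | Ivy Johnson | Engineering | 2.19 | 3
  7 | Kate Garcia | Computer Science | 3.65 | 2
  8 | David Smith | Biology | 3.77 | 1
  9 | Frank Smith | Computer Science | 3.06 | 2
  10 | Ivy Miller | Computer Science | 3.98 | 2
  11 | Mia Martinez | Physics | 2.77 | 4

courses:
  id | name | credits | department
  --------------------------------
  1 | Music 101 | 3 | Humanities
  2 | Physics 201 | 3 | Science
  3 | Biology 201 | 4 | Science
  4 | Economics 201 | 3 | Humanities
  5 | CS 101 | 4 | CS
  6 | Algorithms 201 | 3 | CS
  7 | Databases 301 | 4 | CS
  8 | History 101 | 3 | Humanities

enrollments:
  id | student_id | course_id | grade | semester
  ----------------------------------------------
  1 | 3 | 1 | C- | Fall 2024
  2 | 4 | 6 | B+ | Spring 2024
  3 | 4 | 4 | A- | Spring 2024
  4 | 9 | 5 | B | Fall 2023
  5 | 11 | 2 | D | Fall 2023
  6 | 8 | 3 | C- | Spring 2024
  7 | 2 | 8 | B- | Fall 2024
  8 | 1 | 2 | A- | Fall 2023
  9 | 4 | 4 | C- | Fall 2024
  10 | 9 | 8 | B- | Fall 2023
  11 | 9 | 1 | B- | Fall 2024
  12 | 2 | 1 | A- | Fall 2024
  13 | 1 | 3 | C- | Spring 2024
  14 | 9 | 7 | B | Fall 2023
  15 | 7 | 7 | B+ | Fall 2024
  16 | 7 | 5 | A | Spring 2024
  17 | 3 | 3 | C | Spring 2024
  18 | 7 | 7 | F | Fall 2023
SELECT p.name, COUNT(*) AS n FROM enrollments c JOIN courses p ON c.course_id = p.id GROUP BY p.id, p.name HAVING COUNT(*) >= 2

Execution result:
name | n
Music 101 | 3
Physics 201 | 2
Biology 201 | 3
Economics 201 | 2
CS 101 | 2
Databases 301 | 3
History 101 | 2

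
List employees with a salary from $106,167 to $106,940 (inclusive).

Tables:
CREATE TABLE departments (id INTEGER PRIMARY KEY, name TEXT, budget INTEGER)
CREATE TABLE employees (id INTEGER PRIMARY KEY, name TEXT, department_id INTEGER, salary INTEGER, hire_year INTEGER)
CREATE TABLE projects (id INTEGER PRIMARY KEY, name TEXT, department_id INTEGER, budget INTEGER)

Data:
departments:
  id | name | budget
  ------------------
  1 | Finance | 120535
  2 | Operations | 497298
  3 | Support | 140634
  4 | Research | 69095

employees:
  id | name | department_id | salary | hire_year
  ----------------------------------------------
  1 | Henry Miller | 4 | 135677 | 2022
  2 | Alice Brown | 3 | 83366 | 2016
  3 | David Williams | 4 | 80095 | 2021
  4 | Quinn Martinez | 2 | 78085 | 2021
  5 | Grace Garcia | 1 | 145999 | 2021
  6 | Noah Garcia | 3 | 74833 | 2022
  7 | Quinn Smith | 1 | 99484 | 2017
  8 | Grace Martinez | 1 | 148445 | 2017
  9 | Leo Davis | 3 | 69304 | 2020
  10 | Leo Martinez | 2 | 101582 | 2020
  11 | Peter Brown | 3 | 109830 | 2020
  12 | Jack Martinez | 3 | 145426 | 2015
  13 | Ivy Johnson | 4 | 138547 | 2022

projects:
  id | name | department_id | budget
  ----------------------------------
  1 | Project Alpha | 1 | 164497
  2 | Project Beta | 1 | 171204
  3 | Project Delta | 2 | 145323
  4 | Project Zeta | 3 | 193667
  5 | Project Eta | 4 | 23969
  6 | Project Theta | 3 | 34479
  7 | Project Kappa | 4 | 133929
SELECT name, salary FROM employees WHERE salary BETWEEN 106167 AND 106940

Execution result:
(no rows)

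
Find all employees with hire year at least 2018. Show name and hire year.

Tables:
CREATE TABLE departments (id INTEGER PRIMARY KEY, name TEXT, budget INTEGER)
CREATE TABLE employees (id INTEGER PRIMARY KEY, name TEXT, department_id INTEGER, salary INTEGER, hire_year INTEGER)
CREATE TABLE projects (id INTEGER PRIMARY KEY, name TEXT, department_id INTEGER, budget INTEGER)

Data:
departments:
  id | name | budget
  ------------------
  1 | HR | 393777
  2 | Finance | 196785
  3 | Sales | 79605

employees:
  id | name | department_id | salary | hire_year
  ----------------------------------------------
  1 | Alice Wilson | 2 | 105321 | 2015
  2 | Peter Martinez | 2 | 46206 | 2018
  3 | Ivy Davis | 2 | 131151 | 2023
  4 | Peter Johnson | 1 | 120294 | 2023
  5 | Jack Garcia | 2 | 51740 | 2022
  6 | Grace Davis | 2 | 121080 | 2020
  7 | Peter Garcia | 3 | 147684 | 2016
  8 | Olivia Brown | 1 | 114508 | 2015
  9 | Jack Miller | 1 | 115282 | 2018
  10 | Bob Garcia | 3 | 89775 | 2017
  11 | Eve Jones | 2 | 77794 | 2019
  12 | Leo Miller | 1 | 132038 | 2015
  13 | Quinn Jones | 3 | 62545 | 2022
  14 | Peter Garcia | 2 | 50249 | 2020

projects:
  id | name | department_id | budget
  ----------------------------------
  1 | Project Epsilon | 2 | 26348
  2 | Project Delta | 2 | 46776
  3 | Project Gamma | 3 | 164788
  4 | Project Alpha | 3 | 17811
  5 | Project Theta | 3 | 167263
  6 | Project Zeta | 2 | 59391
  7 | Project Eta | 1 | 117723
SELECT name, hire_year FROM employees WHERE hire_year >= 2018

Execution result:
name | hire_year
Peter Martinez | 2018
Ivy Davis | 2023
Peter Johnson | 2023
Jack Garcia | 2022
Grace Davis | 2020
Jack Miller | 2018
Eve Jones | 2019
Quinn Jones | 2022
Peter Garcia | 2020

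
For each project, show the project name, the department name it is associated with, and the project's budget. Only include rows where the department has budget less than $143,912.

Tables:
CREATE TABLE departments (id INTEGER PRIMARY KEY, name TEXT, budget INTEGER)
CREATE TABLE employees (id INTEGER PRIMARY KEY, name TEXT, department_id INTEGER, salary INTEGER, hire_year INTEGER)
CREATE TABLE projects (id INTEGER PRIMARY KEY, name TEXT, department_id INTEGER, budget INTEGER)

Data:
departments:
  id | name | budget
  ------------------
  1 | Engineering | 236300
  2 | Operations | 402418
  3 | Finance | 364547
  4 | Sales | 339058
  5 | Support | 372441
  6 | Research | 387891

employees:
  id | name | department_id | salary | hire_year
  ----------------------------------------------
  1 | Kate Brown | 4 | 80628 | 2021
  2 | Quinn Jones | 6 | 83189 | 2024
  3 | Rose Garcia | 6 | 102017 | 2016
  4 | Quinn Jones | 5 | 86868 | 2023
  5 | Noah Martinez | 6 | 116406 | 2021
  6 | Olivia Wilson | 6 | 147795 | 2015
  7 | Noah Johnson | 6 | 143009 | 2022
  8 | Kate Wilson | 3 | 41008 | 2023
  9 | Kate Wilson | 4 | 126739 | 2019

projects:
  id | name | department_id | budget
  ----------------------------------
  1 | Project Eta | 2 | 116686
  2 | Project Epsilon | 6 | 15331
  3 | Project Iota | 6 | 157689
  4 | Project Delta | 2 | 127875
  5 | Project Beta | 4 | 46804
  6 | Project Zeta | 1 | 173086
SELECT c.name, p.name AS department, c.budget FROM projects c JOIN departments p ON c.department_id = p.id WHERE p.budget < 143912

Execution result:
(no rows)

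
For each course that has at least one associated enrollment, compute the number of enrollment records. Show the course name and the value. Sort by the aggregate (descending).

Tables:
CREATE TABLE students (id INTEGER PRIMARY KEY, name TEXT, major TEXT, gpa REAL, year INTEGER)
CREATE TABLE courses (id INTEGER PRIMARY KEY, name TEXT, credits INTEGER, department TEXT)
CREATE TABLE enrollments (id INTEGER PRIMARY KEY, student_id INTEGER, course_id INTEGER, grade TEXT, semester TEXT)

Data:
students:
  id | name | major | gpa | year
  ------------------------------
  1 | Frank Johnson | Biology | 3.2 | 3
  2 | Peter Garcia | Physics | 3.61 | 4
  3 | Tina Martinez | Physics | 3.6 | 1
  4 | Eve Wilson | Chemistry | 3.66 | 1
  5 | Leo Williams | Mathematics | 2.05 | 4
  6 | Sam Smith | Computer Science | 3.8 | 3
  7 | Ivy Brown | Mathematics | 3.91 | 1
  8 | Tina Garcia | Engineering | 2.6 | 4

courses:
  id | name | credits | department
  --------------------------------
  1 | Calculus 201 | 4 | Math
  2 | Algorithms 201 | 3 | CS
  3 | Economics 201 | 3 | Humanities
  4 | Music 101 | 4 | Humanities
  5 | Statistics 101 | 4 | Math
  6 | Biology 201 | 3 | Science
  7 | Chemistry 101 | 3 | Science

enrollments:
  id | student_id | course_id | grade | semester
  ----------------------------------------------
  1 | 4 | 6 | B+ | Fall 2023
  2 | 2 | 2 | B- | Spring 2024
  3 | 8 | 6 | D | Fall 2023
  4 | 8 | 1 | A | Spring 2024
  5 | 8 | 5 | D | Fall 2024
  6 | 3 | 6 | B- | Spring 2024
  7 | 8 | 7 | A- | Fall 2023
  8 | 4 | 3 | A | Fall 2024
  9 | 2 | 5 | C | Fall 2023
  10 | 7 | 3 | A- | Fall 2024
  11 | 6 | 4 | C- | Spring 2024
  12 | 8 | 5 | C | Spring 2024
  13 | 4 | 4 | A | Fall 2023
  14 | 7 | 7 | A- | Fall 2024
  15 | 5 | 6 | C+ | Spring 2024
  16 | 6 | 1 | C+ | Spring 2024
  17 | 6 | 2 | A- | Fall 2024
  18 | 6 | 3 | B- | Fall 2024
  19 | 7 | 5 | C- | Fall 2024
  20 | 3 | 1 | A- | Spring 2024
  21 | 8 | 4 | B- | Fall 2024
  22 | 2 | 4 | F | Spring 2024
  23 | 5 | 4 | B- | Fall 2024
SELECT p.name, COUNT(*) AS n FROM enrollments c JOIN courses p ON c.course_id = p.id GROUP BY p.id, p.name ORDER BY n DESC

Execution result:
name | n
Music 101 | 5
Statistics 101 | 4
Biology 201 | 4
Calculus 201 | 3
Economics 201 | 3
Algorithms 201 | 2
Chemistry 101 | 2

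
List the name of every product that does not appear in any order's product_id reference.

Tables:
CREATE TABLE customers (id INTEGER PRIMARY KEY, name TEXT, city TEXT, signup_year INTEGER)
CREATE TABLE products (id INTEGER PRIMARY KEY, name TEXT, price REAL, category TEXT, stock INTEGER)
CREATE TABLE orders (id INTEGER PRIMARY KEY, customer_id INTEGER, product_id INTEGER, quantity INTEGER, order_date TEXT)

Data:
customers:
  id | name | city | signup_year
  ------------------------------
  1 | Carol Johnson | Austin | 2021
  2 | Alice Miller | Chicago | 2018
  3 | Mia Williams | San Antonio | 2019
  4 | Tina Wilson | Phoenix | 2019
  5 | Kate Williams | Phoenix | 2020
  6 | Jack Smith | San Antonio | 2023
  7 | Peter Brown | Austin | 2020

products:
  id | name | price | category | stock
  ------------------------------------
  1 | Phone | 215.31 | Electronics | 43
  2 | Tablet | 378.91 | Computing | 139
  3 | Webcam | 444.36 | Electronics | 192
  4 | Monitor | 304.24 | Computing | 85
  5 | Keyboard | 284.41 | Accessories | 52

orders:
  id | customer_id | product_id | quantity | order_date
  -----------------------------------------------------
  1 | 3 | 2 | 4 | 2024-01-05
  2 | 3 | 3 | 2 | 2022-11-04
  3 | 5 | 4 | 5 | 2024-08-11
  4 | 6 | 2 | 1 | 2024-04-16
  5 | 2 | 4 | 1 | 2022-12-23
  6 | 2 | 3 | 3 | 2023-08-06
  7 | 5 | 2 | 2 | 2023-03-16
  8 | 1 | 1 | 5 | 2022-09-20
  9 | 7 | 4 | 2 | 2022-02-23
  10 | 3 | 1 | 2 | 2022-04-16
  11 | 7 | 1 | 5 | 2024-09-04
SELECT p.name FROM products p LEFT JOIN orders c ON c.product_id = p.id WHERE c.id IS NULL

Execution result:
Keyboard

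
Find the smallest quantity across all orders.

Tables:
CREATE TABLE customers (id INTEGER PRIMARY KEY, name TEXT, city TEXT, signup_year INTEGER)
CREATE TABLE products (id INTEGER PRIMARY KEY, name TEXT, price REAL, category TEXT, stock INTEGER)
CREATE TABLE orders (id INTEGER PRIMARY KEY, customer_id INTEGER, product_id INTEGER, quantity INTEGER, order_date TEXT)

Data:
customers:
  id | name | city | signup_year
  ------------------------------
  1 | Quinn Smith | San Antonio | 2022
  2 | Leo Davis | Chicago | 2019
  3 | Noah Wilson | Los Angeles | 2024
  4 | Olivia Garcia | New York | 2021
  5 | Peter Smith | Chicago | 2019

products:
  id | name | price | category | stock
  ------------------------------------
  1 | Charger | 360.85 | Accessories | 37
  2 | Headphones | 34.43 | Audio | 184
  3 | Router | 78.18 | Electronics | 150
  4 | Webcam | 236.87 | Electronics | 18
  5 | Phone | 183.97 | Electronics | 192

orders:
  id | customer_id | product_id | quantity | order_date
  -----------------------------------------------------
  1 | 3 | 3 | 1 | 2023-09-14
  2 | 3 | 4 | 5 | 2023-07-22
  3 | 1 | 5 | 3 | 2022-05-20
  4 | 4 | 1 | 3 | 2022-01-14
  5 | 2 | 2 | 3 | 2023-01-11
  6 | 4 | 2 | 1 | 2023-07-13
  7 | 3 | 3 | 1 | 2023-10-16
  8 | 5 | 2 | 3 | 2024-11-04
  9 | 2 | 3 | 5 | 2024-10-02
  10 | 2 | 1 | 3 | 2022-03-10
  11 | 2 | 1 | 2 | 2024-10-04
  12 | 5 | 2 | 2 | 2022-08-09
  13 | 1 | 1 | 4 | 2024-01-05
SELECT MIN(quantity) FROM orders

Execution result:
1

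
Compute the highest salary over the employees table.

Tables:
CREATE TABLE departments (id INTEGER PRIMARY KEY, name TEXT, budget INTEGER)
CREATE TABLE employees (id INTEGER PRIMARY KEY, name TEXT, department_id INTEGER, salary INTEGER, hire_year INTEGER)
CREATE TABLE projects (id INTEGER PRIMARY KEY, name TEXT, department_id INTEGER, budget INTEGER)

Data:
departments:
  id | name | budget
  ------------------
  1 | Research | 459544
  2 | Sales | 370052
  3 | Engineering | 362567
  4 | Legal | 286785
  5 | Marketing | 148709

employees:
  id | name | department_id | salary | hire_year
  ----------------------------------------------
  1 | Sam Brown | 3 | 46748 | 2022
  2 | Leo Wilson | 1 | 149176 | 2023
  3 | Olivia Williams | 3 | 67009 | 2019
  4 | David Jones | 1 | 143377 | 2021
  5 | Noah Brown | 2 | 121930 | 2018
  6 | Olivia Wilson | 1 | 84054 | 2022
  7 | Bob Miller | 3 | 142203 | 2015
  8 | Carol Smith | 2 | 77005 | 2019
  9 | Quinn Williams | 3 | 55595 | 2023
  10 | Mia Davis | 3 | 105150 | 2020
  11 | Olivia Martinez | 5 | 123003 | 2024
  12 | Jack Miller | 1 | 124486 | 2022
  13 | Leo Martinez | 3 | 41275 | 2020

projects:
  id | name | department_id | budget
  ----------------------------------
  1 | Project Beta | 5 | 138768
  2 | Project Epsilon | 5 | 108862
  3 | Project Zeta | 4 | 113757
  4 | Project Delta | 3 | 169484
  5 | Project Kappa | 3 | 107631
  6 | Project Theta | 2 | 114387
SELECT MAX(salary) FROM employees

Execution result:
149176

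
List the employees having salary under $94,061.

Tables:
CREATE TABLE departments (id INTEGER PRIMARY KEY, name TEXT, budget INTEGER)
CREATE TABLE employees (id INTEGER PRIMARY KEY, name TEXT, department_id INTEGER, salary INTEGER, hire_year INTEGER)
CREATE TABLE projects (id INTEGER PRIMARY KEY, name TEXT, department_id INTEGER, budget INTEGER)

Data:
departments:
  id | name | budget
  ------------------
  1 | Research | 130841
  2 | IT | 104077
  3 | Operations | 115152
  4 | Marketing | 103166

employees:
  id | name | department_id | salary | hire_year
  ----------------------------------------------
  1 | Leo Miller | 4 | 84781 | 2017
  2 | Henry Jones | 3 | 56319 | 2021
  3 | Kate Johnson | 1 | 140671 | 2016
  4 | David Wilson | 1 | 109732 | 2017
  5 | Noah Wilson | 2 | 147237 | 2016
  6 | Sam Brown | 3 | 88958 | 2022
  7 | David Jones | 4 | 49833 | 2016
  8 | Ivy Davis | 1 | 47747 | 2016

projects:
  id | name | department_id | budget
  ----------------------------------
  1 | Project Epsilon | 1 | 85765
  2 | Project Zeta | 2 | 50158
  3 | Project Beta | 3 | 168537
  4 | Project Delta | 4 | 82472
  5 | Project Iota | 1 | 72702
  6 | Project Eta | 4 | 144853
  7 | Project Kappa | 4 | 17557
SELECT name, salary FROM employees WHERE salary < 94061

Execution result:
name | salary
Leo Miller | 84781
Henry Jones | 56319
Sam Brown | 88958
David Jones | 49833
Ivy Davis | 47747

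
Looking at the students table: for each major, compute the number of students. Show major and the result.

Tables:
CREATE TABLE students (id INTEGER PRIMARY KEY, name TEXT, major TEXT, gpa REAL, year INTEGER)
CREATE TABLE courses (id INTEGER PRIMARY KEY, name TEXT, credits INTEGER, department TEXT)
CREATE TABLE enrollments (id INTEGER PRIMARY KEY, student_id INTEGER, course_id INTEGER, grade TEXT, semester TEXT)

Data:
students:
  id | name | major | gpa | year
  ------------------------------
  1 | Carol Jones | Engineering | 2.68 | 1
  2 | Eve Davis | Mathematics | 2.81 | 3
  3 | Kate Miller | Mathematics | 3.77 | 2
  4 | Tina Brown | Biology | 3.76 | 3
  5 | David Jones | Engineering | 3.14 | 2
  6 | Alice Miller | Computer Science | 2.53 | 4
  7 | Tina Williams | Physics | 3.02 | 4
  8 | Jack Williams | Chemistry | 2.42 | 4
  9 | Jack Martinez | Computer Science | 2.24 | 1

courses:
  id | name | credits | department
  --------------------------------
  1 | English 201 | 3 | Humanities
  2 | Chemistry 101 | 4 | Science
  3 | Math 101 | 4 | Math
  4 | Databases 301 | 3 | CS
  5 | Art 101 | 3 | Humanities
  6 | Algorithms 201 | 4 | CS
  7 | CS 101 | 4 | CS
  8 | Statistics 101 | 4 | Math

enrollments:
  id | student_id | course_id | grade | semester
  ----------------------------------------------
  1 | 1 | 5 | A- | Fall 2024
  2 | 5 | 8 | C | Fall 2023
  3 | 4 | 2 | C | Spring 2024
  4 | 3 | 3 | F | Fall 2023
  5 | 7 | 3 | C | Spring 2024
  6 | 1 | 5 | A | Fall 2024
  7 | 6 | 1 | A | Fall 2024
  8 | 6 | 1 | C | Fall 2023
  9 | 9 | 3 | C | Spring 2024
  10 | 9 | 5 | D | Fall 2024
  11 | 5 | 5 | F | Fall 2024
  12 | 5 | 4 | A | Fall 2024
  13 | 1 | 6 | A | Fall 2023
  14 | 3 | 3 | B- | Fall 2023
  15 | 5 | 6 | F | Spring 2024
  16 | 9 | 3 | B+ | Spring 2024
SELECT major, COUNT(*) AS n FROM students GROUP BY major

Execution result:
major | n
Biology | 1
Chemistry | 1
Computer Science | 2
Engineering | 2
Mathematics | 2
Physics | 1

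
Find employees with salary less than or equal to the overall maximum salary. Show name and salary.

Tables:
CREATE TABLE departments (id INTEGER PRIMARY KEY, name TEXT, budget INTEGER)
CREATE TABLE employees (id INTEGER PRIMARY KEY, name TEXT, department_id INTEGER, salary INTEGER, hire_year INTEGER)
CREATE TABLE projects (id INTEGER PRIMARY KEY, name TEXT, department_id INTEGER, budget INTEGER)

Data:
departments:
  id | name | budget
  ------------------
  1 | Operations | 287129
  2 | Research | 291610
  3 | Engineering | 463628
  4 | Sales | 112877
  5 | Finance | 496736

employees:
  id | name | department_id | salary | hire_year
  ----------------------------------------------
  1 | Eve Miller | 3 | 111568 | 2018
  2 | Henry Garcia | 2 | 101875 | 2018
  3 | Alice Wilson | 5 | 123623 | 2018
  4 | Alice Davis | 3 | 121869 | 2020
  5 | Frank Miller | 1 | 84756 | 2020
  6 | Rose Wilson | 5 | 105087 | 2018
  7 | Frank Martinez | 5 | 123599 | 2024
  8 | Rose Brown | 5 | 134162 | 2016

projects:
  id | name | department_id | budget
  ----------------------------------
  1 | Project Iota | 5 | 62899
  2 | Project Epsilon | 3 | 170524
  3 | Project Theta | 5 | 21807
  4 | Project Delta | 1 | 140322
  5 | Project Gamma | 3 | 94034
SELECT name, salary FROM employees WHERE salary <= (SELECT MAX(salary) FROM employees)

Execution result:
name | salary
Eve Miller | 111568
Henry Garcia | 101875
Alice Wilson | 123623
Alice Davis | 121869
Frank Miller | 84756
Rose Wilson | 105087
Frank Martinez | 123599
Rose Brown | 134162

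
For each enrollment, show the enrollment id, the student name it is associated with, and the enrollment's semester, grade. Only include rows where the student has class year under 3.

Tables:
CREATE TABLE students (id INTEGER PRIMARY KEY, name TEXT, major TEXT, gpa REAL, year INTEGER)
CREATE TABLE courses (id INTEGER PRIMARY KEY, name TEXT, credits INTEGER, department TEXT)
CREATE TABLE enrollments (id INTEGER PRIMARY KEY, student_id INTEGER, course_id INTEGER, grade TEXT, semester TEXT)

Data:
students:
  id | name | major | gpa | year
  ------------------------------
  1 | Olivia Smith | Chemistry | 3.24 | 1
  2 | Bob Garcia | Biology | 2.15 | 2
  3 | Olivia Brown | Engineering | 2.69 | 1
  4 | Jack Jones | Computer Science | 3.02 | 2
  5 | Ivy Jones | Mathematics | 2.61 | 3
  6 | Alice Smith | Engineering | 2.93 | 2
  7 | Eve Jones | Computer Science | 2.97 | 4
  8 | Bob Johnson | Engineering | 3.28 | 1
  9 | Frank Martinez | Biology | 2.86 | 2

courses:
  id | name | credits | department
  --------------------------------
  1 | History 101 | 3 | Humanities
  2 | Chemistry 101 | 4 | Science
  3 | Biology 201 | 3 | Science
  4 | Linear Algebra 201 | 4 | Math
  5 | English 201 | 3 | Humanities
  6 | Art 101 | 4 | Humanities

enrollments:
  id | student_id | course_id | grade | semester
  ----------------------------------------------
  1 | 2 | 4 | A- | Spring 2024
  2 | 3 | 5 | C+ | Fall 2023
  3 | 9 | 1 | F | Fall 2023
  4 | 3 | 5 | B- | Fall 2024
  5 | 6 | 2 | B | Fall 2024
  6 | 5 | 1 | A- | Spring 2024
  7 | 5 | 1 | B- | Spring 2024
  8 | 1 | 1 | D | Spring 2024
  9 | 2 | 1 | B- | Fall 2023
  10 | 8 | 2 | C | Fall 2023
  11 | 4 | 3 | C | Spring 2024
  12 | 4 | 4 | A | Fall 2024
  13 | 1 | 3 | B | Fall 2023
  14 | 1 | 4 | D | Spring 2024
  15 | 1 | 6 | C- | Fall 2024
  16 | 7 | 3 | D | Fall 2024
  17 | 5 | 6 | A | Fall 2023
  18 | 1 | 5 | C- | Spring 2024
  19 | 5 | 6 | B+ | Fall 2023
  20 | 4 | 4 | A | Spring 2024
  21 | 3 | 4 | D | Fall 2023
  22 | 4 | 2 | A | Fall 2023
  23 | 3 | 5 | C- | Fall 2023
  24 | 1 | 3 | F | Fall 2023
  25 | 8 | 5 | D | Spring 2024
SELECT c.id, p.name AS student, c.semester, c.grade FROM enrollments c JOIN students p ON c.student_id = p.id WHERE p.year < 3

Execution result:
id | student | semester | grade
1 | Bob Garcia | Spring 2024 | A-
2 | Olivia Brown | Fall 2023 | C+
3 | Frank Martinez | Fall 2023 | F
4 | Olivia Brown | Fall 2024 | B-
5 | Alice Smith | Fall 2024 | B
8 | Olivia Smith | Spring 2024 | D
9 | Bob Garcia | Fall 2023 | B-
10 | Bob Johnson | Fall 2023 | C
11 | Jack Jones | Spring 2024 | C
12 | Jack Jones | Fall 2024 | A
13 | Olivia Smith | Fall 2023 | B
14 | Olivia Smith | Spring 2024 | D
15 | Olivia Smith | Fall 2024 | C-
18 | Olivia Smith | Spring 2024 | C-
20 | Jack Jones | Spring 2024 | A
21 | Olivia Brown | Fall 2023 | D
22 | Jack Jones | Fall 2023 | A
23 | Olivia Brown | Fall 2023 | C-
24 | Olivia Smith | Fall 2023 | F
25 | Bob Johnson | Spring 2024 | D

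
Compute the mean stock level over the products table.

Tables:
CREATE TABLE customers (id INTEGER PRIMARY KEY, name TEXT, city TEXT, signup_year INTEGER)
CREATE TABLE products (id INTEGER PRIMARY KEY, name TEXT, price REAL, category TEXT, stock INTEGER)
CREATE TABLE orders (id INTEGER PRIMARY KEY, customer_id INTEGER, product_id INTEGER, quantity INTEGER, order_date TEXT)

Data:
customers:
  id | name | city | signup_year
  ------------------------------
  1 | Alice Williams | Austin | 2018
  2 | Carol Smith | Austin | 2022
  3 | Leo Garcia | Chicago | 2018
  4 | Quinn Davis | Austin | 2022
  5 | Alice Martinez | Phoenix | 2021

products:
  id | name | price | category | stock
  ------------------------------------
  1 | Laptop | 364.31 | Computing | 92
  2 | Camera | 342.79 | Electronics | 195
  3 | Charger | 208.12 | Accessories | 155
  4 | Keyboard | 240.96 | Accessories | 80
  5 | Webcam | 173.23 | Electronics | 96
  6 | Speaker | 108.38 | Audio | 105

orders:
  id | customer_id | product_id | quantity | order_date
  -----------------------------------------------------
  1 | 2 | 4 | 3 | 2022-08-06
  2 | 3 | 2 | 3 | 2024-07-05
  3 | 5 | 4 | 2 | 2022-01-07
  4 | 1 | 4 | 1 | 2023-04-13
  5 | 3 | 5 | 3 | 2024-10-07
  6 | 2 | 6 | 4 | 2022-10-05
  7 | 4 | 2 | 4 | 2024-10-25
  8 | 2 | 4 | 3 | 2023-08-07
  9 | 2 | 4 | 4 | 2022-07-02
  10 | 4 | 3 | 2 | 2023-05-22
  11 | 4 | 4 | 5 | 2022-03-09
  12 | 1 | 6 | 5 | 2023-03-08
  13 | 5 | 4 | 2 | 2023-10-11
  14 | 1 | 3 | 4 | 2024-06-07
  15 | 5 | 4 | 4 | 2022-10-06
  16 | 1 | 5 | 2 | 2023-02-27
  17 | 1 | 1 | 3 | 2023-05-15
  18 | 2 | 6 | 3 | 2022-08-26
SELECT AVG(stock) FROM products

Execution result:
120.50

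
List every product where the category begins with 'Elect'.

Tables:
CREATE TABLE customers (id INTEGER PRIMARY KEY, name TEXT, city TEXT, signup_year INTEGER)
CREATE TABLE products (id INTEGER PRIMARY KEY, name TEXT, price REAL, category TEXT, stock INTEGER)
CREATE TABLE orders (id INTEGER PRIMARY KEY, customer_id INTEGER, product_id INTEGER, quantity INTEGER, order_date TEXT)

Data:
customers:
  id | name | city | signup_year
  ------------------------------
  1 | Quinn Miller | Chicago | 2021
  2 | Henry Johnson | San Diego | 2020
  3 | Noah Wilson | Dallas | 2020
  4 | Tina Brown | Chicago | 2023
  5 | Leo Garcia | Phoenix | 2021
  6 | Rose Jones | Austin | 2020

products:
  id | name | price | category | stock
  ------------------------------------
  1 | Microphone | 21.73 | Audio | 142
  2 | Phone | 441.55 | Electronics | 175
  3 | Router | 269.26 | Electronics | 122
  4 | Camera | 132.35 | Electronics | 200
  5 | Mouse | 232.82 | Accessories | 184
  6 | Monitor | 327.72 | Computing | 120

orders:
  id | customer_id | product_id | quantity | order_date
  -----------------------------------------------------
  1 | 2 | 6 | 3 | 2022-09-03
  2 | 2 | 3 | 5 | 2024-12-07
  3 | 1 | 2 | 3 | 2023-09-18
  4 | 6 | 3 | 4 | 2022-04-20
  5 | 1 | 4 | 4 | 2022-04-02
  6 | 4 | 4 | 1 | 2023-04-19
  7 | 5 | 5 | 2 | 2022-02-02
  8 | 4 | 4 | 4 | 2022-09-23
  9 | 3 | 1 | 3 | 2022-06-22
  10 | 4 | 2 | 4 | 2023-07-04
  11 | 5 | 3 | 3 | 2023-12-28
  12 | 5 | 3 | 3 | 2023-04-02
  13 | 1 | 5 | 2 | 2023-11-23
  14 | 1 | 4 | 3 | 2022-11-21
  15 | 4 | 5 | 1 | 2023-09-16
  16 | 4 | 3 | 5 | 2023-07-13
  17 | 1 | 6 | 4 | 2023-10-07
SELECT name, category FROM products WHERE category LIKE 'Elect%'

Execution result:
name | category
Phone | Electronics
Router | Electronics
Camera | Electronics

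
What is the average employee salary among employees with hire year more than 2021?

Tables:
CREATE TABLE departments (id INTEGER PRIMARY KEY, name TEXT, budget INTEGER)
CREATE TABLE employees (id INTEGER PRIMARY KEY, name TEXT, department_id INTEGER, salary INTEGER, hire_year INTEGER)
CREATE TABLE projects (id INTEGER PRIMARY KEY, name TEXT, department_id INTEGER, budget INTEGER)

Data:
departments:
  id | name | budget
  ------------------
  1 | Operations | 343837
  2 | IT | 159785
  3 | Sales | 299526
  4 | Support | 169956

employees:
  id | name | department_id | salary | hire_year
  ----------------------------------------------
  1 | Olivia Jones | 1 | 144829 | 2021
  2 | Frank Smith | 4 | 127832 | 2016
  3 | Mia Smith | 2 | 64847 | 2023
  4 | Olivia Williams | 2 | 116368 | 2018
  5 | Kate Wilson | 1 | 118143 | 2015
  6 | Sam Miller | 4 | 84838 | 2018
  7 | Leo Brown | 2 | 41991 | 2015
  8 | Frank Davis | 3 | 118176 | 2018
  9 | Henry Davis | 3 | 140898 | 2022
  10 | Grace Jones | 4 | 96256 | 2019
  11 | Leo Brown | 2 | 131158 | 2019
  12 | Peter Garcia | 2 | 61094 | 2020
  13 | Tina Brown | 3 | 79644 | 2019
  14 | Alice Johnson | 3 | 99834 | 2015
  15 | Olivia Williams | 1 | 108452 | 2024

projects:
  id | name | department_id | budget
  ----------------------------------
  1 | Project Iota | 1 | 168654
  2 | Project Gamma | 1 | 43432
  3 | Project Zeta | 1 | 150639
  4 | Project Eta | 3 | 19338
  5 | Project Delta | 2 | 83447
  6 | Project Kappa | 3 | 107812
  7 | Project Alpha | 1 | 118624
SELECT AVG(salary) FROM employees WHERE hire_year > 2021

Execution result:
104732.33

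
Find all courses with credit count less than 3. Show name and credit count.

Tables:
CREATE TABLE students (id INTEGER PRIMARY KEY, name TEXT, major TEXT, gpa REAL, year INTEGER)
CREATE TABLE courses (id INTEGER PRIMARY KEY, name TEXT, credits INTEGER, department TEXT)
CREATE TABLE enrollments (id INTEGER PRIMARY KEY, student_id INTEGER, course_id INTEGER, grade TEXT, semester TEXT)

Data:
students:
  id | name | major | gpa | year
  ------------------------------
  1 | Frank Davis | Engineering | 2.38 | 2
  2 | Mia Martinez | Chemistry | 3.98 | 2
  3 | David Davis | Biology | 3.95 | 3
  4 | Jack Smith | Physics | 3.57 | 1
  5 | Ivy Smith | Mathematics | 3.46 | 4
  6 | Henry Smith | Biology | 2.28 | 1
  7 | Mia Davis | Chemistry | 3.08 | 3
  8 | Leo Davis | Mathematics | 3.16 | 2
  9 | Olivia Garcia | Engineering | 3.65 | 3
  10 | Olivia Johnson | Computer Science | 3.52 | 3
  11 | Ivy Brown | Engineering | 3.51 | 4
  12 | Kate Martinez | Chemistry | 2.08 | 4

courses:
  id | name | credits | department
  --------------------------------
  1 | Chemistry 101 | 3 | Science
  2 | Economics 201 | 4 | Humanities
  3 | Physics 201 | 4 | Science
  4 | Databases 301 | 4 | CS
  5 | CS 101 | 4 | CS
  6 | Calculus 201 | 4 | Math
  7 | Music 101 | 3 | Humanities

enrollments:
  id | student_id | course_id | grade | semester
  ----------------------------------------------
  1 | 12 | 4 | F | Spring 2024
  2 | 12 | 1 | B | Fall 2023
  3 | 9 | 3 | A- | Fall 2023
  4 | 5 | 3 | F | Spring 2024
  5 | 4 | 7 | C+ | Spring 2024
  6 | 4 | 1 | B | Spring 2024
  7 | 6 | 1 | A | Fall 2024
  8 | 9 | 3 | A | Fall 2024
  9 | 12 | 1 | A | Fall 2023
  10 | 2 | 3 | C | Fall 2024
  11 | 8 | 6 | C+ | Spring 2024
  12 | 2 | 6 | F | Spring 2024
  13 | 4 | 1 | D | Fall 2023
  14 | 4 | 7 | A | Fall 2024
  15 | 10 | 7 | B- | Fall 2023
SELECT name, credits FROM courses WHERE credits < 3

Execution result:
(no rows)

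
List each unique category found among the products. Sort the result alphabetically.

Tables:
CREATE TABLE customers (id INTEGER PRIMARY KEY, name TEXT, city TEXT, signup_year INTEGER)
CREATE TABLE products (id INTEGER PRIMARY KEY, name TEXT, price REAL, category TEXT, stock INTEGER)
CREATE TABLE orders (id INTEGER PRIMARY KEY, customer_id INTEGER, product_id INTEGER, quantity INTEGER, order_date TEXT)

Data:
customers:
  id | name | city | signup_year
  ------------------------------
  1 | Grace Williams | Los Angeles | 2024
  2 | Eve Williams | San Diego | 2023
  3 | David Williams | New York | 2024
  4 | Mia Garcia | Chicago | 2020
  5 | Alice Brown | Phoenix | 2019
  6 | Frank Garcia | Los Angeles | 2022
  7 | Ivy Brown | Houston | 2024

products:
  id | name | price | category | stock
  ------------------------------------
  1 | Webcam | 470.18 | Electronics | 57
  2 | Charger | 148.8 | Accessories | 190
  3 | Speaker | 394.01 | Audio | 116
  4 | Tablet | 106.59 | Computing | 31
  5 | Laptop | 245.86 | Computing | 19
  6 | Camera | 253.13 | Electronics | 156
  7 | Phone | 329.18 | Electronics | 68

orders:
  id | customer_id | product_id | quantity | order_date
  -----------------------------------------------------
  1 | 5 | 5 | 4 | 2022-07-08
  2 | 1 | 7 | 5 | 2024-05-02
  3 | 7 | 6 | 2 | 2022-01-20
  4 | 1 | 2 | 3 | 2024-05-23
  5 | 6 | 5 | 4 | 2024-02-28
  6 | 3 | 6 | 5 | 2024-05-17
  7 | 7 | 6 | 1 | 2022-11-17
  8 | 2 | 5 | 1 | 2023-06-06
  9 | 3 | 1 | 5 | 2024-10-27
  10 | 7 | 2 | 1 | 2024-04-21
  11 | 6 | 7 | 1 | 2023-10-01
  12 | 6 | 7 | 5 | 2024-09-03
SELECT DISTINCT category FROM products ORDER BY category

Execution result:
category
Accessories
Audio
Computing
Electronics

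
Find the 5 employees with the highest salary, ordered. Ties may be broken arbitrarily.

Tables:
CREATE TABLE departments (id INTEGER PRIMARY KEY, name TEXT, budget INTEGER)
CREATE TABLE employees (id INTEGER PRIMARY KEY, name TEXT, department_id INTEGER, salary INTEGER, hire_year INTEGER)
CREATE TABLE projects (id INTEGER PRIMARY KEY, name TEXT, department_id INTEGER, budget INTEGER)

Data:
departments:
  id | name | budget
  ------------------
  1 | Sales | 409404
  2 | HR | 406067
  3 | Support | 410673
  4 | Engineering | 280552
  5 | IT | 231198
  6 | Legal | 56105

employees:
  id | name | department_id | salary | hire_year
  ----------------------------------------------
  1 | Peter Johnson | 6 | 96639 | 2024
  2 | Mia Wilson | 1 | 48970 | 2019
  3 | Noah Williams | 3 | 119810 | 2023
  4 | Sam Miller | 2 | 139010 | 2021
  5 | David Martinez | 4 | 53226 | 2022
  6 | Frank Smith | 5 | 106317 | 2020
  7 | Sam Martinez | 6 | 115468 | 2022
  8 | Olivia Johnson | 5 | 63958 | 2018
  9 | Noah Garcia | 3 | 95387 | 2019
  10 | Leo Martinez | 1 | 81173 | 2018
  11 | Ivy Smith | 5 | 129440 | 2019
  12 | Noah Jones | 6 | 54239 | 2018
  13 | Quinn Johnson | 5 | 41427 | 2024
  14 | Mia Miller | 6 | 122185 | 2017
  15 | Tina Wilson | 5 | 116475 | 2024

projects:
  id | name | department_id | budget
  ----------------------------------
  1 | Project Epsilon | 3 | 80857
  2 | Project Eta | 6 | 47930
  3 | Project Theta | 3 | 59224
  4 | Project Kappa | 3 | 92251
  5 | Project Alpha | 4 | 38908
SELECT name, salary FROM employees ORDER BY salary DESC LIMIT 5

Execution result:
name | salary
Sam Miller | 139010
Ivy Smith | 129440
Mia Miller | 122185
Noah Williams | 119810
Tina Wilson | 116475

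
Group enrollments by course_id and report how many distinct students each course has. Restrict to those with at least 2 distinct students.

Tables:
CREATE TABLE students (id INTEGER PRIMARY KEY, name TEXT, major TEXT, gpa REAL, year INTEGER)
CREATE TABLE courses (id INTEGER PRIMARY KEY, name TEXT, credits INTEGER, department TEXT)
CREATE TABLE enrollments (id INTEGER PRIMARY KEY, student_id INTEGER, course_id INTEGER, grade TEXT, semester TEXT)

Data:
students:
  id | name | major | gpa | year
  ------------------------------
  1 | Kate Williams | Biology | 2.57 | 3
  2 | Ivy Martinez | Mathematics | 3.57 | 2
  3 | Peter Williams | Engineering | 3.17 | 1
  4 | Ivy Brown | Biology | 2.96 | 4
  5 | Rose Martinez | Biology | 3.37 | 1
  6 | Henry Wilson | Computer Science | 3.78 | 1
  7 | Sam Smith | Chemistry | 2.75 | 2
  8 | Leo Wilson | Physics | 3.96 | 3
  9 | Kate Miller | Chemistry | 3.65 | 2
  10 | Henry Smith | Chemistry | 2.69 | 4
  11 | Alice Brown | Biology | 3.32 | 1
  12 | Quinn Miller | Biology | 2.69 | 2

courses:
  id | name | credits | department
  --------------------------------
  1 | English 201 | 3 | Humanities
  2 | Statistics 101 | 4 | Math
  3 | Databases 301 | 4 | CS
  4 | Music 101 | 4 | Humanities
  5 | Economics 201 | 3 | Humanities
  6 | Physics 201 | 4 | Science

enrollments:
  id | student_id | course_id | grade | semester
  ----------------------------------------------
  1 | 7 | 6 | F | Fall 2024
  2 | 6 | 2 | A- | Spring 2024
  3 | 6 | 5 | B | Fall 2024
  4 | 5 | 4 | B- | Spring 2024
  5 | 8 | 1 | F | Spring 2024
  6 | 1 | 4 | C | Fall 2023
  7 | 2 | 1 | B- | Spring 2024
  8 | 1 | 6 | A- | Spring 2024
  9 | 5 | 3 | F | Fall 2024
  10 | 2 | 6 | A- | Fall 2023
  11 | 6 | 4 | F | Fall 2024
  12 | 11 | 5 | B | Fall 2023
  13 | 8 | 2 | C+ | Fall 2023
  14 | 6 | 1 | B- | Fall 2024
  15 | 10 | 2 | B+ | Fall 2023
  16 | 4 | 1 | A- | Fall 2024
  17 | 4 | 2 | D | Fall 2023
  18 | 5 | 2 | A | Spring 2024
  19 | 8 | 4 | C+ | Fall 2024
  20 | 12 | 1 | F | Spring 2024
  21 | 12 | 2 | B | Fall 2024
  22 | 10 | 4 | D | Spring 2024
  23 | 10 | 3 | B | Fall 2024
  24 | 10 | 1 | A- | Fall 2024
SELECT course_id, COUNT(DISTINCT student_id) AS distinct_student_count FROM enrollments GROUP BY course_id HAVING COUNT(DISTINCT student_id) >= 2

Execution result:
course_id | distinct_student_count
1 | 6
2 | 6
3 | 2
4 | 5
5 | 2
6 | 3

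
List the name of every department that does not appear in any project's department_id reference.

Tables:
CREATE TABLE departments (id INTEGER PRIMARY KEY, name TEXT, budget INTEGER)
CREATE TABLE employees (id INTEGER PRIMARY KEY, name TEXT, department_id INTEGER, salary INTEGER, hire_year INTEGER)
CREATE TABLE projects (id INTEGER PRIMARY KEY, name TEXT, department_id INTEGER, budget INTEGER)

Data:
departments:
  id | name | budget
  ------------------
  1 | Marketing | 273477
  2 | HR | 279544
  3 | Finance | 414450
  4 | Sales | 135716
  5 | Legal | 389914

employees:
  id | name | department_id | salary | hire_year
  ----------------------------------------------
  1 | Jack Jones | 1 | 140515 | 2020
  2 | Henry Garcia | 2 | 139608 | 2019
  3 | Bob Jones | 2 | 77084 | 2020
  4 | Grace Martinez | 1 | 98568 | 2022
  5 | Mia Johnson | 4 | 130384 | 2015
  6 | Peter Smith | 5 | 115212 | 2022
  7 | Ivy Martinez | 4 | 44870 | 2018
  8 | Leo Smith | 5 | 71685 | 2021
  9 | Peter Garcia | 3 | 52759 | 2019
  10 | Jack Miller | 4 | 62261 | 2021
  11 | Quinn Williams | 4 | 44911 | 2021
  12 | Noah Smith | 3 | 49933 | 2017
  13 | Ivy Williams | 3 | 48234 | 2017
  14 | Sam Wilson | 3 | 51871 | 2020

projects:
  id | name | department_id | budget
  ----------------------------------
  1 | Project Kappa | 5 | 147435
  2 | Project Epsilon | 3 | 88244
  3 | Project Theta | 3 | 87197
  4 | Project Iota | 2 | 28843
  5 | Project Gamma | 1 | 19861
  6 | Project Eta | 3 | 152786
SELECT p.name FROM departments p LEFT JOIN projects c ON c.department_id = p.id WHERE c.id IS NULL

Execution result:
Sales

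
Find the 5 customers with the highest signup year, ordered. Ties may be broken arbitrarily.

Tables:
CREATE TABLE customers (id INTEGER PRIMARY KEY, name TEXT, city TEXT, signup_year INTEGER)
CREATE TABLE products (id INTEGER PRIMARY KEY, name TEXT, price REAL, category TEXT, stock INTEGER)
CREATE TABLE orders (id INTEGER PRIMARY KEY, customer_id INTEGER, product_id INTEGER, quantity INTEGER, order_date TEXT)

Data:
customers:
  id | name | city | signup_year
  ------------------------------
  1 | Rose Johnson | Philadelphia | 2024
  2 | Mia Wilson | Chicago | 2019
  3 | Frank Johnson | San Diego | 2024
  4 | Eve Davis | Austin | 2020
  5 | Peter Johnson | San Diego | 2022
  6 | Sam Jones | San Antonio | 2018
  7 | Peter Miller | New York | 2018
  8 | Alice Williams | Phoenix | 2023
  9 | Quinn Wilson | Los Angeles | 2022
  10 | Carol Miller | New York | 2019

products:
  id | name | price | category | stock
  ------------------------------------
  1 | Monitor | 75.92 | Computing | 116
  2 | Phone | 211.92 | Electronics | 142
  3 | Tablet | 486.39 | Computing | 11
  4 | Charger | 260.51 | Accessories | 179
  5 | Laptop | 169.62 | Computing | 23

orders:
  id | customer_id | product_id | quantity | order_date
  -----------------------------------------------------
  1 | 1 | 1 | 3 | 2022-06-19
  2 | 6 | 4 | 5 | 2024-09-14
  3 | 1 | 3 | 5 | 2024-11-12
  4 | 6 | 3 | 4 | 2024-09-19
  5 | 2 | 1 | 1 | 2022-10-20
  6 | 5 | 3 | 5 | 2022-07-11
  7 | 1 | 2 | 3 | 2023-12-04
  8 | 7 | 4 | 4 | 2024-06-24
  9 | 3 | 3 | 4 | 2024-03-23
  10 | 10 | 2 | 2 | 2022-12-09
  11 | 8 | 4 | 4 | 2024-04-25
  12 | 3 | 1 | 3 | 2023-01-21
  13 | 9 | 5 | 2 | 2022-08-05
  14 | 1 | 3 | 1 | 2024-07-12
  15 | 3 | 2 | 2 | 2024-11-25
SELECT name, signup_year FROM customers ORDER BY signup_year DESC LIMIT 5

Execution result:
name | signup_year
Rose Johnson | 2024
Frank Johnson | 2024
Alice Williams | 2023
Peter Johnson | 2022
Quinn Wilson | 2022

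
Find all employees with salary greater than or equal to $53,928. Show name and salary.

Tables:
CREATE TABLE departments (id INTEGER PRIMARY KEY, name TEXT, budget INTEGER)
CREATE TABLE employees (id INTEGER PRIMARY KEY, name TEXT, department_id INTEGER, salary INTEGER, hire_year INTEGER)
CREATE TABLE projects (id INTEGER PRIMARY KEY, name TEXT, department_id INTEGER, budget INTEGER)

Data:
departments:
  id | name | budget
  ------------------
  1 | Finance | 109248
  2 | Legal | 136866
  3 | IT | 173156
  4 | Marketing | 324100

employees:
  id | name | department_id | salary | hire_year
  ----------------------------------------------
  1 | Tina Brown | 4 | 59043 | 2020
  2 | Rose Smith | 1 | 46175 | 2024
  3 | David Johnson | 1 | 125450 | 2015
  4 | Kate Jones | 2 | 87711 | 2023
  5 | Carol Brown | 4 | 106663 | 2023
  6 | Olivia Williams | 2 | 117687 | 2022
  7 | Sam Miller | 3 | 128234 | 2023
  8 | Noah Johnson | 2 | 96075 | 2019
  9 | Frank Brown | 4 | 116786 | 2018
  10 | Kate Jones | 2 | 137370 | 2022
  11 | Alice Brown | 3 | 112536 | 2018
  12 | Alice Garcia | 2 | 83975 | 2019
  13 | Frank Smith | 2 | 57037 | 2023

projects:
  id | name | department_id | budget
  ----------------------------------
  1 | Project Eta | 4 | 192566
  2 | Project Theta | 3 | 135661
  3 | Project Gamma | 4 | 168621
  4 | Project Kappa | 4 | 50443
SELECT name, salary FROM employees WHERE salary >= 53928

Execution result:
name | salary
Tina Brown | 59043
David Johnson | 125450
Kate Jones | 87711
Carol Brown | 106663
Olivia Williams | 117687
Sam Miller | 128234
Noah Johnson | 96075
Frank Brown | 116786
Kate Jones | 137370
Alice Brown | 112536
Alice Garcia | 83975
Frank Smith | 57037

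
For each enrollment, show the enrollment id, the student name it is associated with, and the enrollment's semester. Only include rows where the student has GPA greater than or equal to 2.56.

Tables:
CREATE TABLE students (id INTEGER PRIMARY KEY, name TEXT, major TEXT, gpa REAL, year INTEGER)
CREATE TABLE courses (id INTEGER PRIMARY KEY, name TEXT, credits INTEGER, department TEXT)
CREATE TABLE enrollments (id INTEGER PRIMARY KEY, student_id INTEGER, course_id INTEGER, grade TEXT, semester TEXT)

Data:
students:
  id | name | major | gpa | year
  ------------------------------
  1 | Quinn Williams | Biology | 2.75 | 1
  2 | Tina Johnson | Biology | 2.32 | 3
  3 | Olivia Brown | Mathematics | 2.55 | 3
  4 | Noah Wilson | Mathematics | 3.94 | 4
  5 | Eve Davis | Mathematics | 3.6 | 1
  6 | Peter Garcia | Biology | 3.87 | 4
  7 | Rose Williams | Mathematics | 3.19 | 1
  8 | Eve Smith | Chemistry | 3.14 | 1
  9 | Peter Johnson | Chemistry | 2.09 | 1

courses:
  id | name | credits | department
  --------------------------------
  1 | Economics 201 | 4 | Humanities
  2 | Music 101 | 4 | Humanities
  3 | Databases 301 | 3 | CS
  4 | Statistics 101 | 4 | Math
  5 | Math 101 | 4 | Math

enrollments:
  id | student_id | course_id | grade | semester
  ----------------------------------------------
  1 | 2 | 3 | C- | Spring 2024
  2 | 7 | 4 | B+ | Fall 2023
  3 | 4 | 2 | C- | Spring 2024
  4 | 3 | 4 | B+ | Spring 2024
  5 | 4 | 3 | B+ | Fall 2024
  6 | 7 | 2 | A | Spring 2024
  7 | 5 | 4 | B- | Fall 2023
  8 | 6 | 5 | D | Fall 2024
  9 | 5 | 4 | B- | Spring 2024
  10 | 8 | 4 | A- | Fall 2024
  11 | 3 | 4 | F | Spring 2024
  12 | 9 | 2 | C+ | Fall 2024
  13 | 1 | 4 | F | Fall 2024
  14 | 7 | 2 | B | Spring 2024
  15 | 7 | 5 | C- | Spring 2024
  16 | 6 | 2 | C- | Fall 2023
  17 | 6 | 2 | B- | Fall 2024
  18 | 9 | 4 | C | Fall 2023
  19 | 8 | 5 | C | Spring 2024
SELECT c.id, p.name AS student, c.semester FROM enrollments c JOIN students p ON c.student_id = p.id WHERE p.gpa >= 2.56

Execution result:
id | student | semester
2 | Rose Williams | Fall 2023
3 | Noah Wilson | Spring 2024
5 | Noah Wilson | Fall 2024
6 | Rose Williams | Spring 2024
7 | Eve Davis | Fall 2023
8 | Peter Garcia | Fall 2024
9 | Eve Davis | Spring 2024
10 | Eve Smith | Fall 2024
13 | Quinn Williams | Fall 2024
14 | Rose Williams | Spring 2024
15 | Rose Williams | Spring 2024
16 | Peter Garcia | Fall 2023
17 | Peter Garcia | Fall 2024
19 | Eve Smith | Spring 2024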